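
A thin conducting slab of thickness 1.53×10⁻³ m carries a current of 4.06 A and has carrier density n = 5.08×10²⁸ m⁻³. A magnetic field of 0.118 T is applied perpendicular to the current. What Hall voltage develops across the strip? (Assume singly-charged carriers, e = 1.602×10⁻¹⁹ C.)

V_H ≈ 3.85×10⁻⁸ V

V_H = IB/(n e t).
V_H = (4.06)(0.118)/((5.08×10²⁸)(1.602×10⁻¹⁹)(1.53×10⁻³)) ≈ 3.85×10⁻⁸ V.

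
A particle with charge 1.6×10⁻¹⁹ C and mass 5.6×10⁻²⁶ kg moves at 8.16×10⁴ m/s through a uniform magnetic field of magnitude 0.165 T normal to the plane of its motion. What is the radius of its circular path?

The magnetic force provides the centripetal force: |q|vB = mv²/r.
r = mv/(|q|B) = (5.6×10⁻²⁶)(8.16×10⁴)/((1.6×10⁻¹⁹)(0.165)) ≈ 0.173 m.

r ≈ 0.173 m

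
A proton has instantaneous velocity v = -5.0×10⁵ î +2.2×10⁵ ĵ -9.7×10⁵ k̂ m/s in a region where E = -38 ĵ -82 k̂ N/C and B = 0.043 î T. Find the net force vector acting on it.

F ≈ (0, -6.69×10⁻¹⁵, -1.53×10⁻¹⁵) N

v×B = (0, -4.17×10⁴, -9460) N/C.
E + v×B = (0, -4.17×10⁴, -9540) N/C.
F = q(E + v×B) = (1.602×10⁻¹⁹ C)·(0, -4.17×10⁴, -9540) = (0, -6.69×10⁻¹⁵, -1.53×10⁻¹⁵) N.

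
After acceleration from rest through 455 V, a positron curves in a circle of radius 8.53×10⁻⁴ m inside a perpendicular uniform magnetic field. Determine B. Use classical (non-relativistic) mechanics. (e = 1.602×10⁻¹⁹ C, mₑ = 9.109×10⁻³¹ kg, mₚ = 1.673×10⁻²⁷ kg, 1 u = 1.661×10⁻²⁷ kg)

v = √(2|q|V/m) = √(2·1.602×10⁻¹⁹·455/9.109×10⁻³¹) ≈ 1.265×10⁷ m/s.
B = mv/(|q|r) = (9.109×10⁻³¹)(1.265×10⁷)/((1.602×10⁻¹⁹)(8.53×10⁻⁴)) ≈ 0.0843 T.

B ≈ 0.0843 T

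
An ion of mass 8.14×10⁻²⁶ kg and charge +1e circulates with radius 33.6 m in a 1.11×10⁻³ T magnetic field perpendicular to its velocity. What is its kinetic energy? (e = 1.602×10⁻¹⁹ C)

v = |q|Br/m, then KE = ½mv² = (qBr)²/(2m).
v = (1.602×10⁻¹⁹)(1.11×10⁻³)(33.6)/8.14×10⁻²⁶ ≈ 7.340×10⁴ m/s.
KE = ½(8.14×10⁻²⁶)(7.340×10⁴)² ≈ 2.19×10⁻¹⁶ J = 1370 eV.

KE ≈ 1370 eV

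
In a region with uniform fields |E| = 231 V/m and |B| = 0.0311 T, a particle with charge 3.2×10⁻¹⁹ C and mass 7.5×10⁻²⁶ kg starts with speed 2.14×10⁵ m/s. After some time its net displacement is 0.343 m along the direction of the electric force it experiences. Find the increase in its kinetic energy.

ΔKE ≈ 2.54×10⁻¹⁷ J

The magnetic force is always ⟂ v and does no work; only the electric force changes KE.
ΔKE = F_E · d = |q|E d = (3.2×10⁻¹⁹)(231)(0.343) ≈ 2.54×10⁻¹⁷ J.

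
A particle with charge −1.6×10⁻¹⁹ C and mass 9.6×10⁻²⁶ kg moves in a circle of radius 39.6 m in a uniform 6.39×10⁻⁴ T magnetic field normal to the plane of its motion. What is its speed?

v ≈ 4.22×10⁴ m/s

From |q|vB = mv²/r, v = |q|Br/m.
v = (1.6×10⁻¹⁹)(6.39×10⁻⁴)(39.6)/9.6×10⁻²⁶ ≈ 4.22×10⁴ m/s.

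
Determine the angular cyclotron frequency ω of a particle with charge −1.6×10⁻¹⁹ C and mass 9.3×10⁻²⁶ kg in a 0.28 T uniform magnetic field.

ω = |q|B/m.
ω = (1.6×10⁻¹⁹)(0.28)/9.3×10⁻²⁶ ≈ 4.8×10⁵ rad/s.

ω ≈ 4.8×10⁵ rad/s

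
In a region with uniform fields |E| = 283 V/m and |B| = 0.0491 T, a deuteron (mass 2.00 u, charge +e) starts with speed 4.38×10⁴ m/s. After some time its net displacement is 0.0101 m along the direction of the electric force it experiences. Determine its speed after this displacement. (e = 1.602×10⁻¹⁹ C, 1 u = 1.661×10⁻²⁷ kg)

B does no work; ΔKE = |q|E d.
½mv_f² = ½mv₀² + |q|Ed = ½(3.322×10⁻²⁷)(4.38×10⁴)² + (1.602×10⁻¹⁹)(283)(0.0101) ≈ 3.187×10⁻¹⁸ J + 4.579×10⁻¹⁹ J ≈ 3.644×10⁻¹⁸ J.
v_f = √(2·3.644×10⁻¹⁸/3.322×10⁻²⁷) ≈ 4.68×10⁴ m/s.

v_f ≈ 4.68×10⁴ m/s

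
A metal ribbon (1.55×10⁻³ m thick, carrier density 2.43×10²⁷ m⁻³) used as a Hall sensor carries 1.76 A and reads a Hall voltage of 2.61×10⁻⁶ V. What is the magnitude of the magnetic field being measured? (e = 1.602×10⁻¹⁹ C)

From V_H = IB/(n e t), B = V_H n e t / I.
B = (2.61×10⁻⁶)(2.43×10²⁷)(1.602×10⁻¹⁹)(1.55×10⁻³)/1.76 ≈ 0.895 T.

B ≈ 0.895 T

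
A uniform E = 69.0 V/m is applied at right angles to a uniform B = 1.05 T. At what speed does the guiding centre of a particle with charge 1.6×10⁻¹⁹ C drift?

The steady drift has the magnetic force balancing the electric force, so v_d = E/B.
v_d = 69.0/1.05 = 65.7 m/s.

v_d ≈ 65.7 m/s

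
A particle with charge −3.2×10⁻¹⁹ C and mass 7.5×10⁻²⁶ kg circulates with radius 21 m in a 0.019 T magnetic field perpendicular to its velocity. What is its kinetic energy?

KE ≈ 1.1×10⁻¹³ J

v = |q|Br/m, then KE = ½mv² = (qBr)²/(2m).
v = (3.2×10⁻¹⁹)(0.019)(21)/7.5×10⁻²⁶ ≈ 1.702×10⁶ m/s.
KE = ½(7.5×10⁻²⁶)(1.702×10⁶)² ≈ 1.1×10⁻¹³ J.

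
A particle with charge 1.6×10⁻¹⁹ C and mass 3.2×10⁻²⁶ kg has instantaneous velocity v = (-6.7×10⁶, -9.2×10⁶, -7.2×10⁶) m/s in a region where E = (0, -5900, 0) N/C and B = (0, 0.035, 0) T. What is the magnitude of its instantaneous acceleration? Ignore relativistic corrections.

v×B = (2.52×10⁵, 0, -2.35×10⁵) N/C.
E + v×B = (2.52×10⁵, -5900, -2.35×10⁵) N/C.
F = q(E + v×B) = (1.6×10⁻¹⁹ C)·(2.52×10⁵, -5900, -2.35×10⁵) = (4.03×10⁻¹⁴, -9.44×10⁻¹⁶, -3.75×10⁻¹⁴) N.
|a| = |F|/m = 5.508×10⁻¹⁴/3.2×10⁻²⁶ ≈ 1.72×10¹² m/s².

|a| ≈ 1.72×10¹² m/s²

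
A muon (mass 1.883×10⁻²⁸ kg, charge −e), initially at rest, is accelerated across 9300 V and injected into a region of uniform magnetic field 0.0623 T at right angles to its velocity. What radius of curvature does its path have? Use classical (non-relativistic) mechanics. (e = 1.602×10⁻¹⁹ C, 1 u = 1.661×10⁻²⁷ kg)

Acceleration: |q|V = ½mv² ⇒ v = √(2|q|V/m) = √(2·1.602×10⁻¹⁹·9300/1.883×10⁻²⁸) ≈ 3.978×10⁶ m/s.
In the field: r = mv/(|q|B) = (1.883×10⁻²⁸)(3.978×10⁶)/((1.602×10⁻¹⁹)(0.0623)) ≈ 0.0751 m.

r ≈ 0.0751 m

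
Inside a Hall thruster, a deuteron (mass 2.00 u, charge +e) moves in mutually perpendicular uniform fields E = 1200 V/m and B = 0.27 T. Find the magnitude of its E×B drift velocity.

The E×B drift speed is v_d = E/B.
v_d = 1200/0.27 = 4400 m/s.

v_d ≈ 4400 m/s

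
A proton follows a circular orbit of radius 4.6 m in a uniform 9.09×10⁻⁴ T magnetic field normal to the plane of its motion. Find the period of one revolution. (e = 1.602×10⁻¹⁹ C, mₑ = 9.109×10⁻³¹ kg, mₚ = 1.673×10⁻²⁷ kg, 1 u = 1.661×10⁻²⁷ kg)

T ≈ 7.22×10⁻⁵ s

The cyclotron period depends only on m, q, B: T = 2πm/(|q|B).
T = 2π(1.673×10⁻²⁷)/((1.602×10⁻¹⁹)(9.09×10⁻⁴)) ≈ 7.22×10⁻⁵ s.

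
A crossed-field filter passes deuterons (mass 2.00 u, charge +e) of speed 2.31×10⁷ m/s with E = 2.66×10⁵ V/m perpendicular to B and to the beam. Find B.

Balance of forces in the selector: qE = qvB ⇒ B = E/v.
B = 2.66×10⁵/2.31×10⁷ = 0.0115 T.

B = 0.0115 T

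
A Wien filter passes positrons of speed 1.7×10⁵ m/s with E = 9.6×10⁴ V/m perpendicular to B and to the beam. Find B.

Balance of forces in the selector: qE = qvB ⇒ B = E/v.
B = 9.6×10⁴/1.7×10⁵ = 0.56 T.

B = 0.56 T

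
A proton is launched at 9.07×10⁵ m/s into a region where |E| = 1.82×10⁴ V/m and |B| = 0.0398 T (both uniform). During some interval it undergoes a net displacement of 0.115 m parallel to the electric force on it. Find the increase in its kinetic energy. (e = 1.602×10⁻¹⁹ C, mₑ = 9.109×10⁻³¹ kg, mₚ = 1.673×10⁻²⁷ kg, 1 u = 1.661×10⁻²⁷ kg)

The magnetic force is always ⟂ v and does no work; only the electric force changes KE.
ΔKE = F_E · d = |q|E d = (1.602×10⁻¹⁹)(1.82×10⁴)(0.115) ≈ 3.35×10⁻¹⁶ J.

ΔKE ≈ 3.35×10⁻¹⁶ J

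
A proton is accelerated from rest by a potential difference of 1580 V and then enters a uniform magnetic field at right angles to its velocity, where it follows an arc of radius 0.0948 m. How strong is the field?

v = √(2|q|V/m) = √(2·1.602×10⁻¹⁹·1580/1.673×10⁻²⁷) ≈ 5.501×10⁵ m/s.
B = mv/(|q|r) = (1.673×10⁻²⁷)(5.501×10⁵)/((1.602×10⁻¹⁹)(0.0948)) ≈ 0.0606 T.

B ≈ 0.0606 T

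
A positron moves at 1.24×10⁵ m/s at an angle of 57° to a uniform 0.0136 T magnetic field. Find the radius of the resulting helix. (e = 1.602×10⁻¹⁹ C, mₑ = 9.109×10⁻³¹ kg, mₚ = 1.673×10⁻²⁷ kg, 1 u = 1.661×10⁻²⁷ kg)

r ≈ 4.35×10⁻⁵ m

v⊥ = v sinθ = 1.24×10⁵·sin57° ≈ 1.040×10⁵ m/s.
r = m v⊥/(|q|B) = (9.109×10⁻³¹)(1.040×10⁵)/((1.602×10⁻¹⁹)(0.0136)) ≈ 4.35×10⁻⁵ m.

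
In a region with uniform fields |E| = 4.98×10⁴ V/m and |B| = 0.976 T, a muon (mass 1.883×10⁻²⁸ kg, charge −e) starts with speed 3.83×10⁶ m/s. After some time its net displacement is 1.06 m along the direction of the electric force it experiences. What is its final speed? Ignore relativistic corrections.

v_f ≈ 1.02×10⁷ m/s

B does no work; ΔKE = |q|E d.
½mv_f² = ½mv₀² + |q|Ed = ½(1.883×10⁻²⁸)(3.83×10⁶)² + (1.602×10⁻¹⁹)(4.98×10⁴)(1.06) ≈ 1.381×10⁻¹⁵ J + 8.457×10⁻¹⁵ J ≈ 9.838×10⁻¹⁵ J.
v_f = √(2·9.838×10⁻¹⁵/1.883×10⁻²⁸) ≈ 1.02×10⁷ m/s.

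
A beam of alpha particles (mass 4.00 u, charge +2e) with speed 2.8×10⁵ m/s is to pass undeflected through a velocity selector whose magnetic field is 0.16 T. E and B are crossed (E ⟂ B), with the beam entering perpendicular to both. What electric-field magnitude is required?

For straight-line motion qE = qvB, so E = vB.
E = 2.8×10⁵ × 0.16 = 4.5×10⁴ V/m.

E = 4.5×10⁴ V/m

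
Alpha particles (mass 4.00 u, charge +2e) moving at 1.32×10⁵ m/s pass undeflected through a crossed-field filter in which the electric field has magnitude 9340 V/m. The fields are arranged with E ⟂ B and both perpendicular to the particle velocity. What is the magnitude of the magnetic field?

Balance of forces in the selector: qE = qvB ⇒ B = E/v.
B = 9340/1.32×10⁵ = 0.0708 T.

B = 0.0708 T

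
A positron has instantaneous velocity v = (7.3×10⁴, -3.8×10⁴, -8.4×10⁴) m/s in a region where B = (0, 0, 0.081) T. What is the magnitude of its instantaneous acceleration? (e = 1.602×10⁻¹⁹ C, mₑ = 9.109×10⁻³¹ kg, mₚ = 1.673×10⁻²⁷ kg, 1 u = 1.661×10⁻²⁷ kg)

|a| ≈ 1.17×10¹⁵ m/s²

v×B = (-3080, -5910, 0) N/C.
F = q v×B = (1.602×10⁻¹⁹ C)·(-3080, -5910, 0) = (-4.93×10⁻¹⁶, -9.47×10⁻¹⁶, 0) N.
|a| = |F|/m = 1.068×10⁻¹⁵/9.109×10⁻³¹ ≈ 1.17×10¹⁵ m/s².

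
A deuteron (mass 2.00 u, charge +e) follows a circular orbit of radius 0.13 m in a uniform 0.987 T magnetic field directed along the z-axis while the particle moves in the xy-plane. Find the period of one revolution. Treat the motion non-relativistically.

T ≈ 1.32×10⁻⁷ s

The cyclotron period depends only on m, q, B: T = 2πm/(|q|B).
T = 2π(3.322×10⁻²⁷)/((1.602×10⁻¹⁹)(0.987)) ≈ 1.32×10⁻⁷ s.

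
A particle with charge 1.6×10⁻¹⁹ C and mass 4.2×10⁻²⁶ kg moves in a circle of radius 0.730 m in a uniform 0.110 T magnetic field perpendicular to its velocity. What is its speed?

From |q|vB = mv²/r, v = |q|Br/m.
v = (1.6×10⁻¹⁹)(0.110)(0.730)/4.2×10⁻²⁶ ≈ 3.06×10⁵ m/s.

v ≈ 3.06×10⁵ m/s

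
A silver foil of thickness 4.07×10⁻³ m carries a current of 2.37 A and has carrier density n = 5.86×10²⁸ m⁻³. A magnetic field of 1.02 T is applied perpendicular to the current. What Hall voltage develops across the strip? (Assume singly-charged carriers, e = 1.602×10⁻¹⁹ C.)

V_H = IB/(n e t).
V_H = (2.37)(1.02)/((5.86×10²⁸)(1.602×10⁻¹⁹)(4.07×10⁻³)) ≈ 6.33×10⁻⁸ V.

V_H ≈ 6.33×10⁻⁸ V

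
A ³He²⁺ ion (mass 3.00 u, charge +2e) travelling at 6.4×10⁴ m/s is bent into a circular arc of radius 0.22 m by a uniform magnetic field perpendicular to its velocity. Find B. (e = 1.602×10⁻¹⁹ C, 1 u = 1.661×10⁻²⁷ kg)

B ≈ 4.5×10⁻³ T

From |q|vB = mv²/r, B = mv/(|q|r).
B = (4.983×10⁻²⁷)(6.4×10⁴)/((3.204×10⁻¹⁹)(0.22)) ≈ 4.5×10⁻³ T.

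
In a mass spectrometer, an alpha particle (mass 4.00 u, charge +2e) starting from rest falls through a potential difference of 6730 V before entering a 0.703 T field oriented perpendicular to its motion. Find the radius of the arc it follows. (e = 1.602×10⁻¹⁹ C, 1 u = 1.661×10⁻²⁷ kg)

r ≈ 0.0238 m

Acceleration: |q|V = ½mv² ⇒ v = √(2|q|V/m) = √(2·3.204×10⁻¹⁹·6730/6.644×10⁻²⁷) ≈ 8.057×10⁵ m/s.
In the field: r = mv/(|q|B) = (6.644×10⁻²⁷)(8.057×10⁵)/((3.204×10⁻¹⁹)(0.703)) ≈ 0.0238 m.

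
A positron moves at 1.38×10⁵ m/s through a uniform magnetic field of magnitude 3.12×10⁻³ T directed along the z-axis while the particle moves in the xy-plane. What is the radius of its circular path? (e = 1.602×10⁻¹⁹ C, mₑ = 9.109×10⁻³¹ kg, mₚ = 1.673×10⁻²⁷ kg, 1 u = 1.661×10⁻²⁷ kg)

The magnetic force provides the centripetal force: |q|vB = mv²/r.
r = mv/(|q|B) = (9.109×10⁻³¹)(1.38×10⁵)/((1.602×10⁻¹⁹)(3.12×10⁻³)) ≈ 2.51×10⁻⁴ m.

r ≈ 2.51×10⁻⁴ m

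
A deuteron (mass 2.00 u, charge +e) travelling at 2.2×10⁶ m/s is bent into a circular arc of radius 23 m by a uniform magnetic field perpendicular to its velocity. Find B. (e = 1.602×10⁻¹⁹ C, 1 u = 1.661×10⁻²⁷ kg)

B ≈ 2.0×10⁻³ T

From |q|vB = mv²/r, B = mv/(|q|r).
B = (3.322×10⁻²⁷)(2.2×10⁶)/((1.602×10⁻¹⁹)(23)) ≈ 2.0×10⁻³ T.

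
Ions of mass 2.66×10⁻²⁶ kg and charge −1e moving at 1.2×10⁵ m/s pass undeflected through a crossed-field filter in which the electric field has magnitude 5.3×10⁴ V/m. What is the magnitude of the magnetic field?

B = 0.44 T

Balance of forces in the selector: qE = qvB ⇒ B = E/v.
B = 5.3×10⁴/1.2×10⁵ = 0.44 T.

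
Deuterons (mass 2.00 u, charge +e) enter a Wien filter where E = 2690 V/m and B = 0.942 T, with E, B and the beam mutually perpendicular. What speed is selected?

Zero net Lorentz force requires |qE| = |q v×B|, i.e. E = vB.
v = E/B = 2690/0.942 = 2860 m/s.

v = 2860 m/s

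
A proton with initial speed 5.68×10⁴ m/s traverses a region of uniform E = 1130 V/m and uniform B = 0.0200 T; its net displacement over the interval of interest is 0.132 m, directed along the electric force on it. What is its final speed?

v_f ≈ 1.78×10⁵ m/s

B does no work; ΔKE = |q|E d.
½mv_f² = ½mv₀² + |q|Ed = ½(1.673×10⁻²⁷)(5.68×10⁴)² + (1.602×10⁻¹⁹)(1130)(0.132) ≈ 2.699×10⁻¹⁸ J + 2.390×10⁻¹⁷ J ≈ 2.659×10⁻¹⁷ J.
v_f = √(2·2.659×10⁻¹⁷/1.673×10⁻²⁷) ≈ 1.78×10⁵ m/s.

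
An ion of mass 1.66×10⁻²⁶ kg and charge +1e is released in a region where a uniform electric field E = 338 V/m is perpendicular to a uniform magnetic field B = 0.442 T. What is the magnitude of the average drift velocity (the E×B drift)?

In crossed fields the guiding centre drifts at v_d = |E×B|/B² = E/B, independent of charge and mass.
v_d = 338/0.442 = 765 m/s.

v_d ≈ 765 m/s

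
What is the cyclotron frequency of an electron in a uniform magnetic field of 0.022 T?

f = |q|B/(2πm).
f = (1.602×10⁻¹⁹)(0.022)/(2π·9.109×10⁻³¹) ≈ 6.2×10⁸ Hz.

f ≈ 6.2×10⁸ Hz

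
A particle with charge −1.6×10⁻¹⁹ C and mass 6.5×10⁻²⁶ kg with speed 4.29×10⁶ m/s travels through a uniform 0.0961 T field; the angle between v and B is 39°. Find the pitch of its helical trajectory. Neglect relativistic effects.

p ≈ 88.6 m

v∥ = v cosθ = 4.29×10⁶·cos39° ≈ 3.334×10⁶ m/s.
T = 2πm/(|q|B) = 2π(6.5×10⁻²⁶)/((1.6×10⁻¹⁹)(0.0961)) ≈ 2.656×10⁻⁵ s.
pitch = v∥ T = (3.334×10⁶)(2.656×10⁻⁵) ≈ 88.6 m.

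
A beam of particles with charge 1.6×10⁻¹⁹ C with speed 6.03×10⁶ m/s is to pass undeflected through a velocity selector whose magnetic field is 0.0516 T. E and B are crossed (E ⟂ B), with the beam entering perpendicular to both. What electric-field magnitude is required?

E = 3.11×10⁵ V/m

For straight-line motion qE = qvB, so E = vB.
E = 6.03×10⁶ × 0.0516 = 3.11×10⁵ V/m.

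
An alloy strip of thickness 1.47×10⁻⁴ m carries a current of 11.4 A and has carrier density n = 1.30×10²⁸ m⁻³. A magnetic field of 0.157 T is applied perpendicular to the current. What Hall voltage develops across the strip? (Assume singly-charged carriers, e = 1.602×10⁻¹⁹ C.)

V_H ≈ 5.85×10⁻⁶ V

V_H = IB/(n e t).
V_H = (11.4)(0.157)/((1.30×10²⁸)(1.602×10⁻¹⁹)(1.47×10⁻⁴)) ≈ 5.85×10⁻⁶ V.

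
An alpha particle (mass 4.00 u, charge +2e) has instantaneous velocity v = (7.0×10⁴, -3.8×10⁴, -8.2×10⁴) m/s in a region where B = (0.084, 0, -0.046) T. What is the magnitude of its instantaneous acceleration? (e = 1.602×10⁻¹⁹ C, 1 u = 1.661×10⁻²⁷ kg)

v×B = (1750, -3670, 3190) N/C.
F = q v×B = (3.204×10⁻¹⁹ C)·(1750, -3670, 3190) = (5.60×10⁻¹⁶, -1.18×10⁻¹⁵, 1.02×10⁻¹⁵) N.
|a| = |F|/m = 1.656×10⁻¹⁵/6.644×10⁻²⁷ ≈ 2.49×10¹¹ m/s².

|a| ≈ 2.49×10¹¹ m/s²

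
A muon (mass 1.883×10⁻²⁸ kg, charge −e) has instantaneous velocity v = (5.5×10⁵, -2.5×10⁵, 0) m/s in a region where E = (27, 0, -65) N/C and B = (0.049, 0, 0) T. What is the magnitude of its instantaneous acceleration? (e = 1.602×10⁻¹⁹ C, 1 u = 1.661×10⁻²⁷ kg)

|a| ≈ 1.04×10¹³ m/s²

v×B = (0, 0, 1.22×10⁴) N/C.
E + v×B = (27.0, 0, 1.22×10⁴) N/C.
F = q(E + v×B) = (−1.602×10⁻¹⁹ C)·(27.0, 0, 1.22×10⁴) = (-4.33×10⁻¹⁸, 0, -1.95×10⁻¹⁵) N.
|a| = |F|/m = 1.952×10⁻¹⁵/1.883×10⁻²⁸ ≈ 1.04×10¹³ m/s².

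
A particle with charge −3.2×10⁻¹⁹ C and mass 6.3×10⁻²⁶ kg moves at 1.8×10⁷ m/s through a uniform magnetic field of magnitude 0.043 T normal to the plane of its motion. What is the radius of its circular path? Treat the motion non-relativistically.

The magnetic force provides the centripetal force: |q|vB = mv²/r.
r = mv/(|q|B) = (6.3×10⁻²⁶)(1.8×10⁷)/((3.2×10⁻¹⁹)(0.043)) ≈ 82 m.

r ≈ 82 m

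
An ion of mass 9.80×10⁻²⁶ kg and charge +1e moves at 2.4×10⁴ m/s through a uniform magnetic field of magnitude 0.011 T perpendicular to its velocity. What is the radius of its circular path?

The magnetic force provides the centripetal force: |q|vB = mv²/r.
r = mv/(|q|B) = (9.80×10⁻²⁶)(2.4×10⁴)/((1.602×10⁻¹⁹)(0.011)) ≈ 1.3 m.

r ≈ 1.3 m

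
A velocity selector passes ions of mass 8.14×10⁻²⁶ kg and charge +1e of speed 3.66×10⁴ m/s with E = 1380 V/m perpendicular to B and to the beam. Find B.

B = 0.0377 T

Balance of forces in the selector: qE = qvB ⇒ B = E/v.
B = 1380/3.66×10⁴ = 0.0377 T.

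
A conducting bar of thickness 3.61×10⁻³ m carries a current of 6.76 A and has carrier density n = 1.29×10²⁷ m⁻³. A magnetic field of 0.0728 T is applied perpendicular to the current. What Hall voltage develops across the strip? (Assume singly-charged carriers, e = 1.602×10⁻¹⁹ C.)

V_H = IB/(n e t).
V_H = (6.76)(0.0728)/((1.29×10²⁷)(1.602×10⁻¹⁹)(3.61×10⁻³)) ≈ 6.60×10⁻⁷ V.

V_H ≈ 6.60×10⁻⁷ V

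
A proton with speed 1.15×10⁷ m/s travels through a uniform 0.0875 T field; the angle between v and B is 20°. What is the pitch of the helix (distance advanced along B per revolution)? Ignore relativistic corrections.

v∥ = v cosθ = 1.15×10⁷·cos20° ≈ 1.081×10⁷ m/s.
T = 2πm/(|q|B) = 2π(1.673×10⁻²⁷)/((1.602×10⁻¹⁹)(0.0875)) ≈ 7.499×10⁻⁷ s.
pitch = v∥ T = (1.081×10⁷)(7.499×10⁻⁷) ≈ 8.10 m.

p ≈ 8.10 m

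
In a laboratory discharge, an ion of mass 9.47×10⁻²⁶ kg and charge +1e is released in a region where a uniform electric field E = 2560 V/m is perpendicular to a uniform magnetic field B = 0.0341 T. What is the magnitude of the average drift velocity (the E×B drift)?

v_d ≈ 7.51×10⁴ m/s

The steady drift has the magnetic force balancing the electric force, so v_d = E/B.
v_d = 2560/0.0341 = 7.51×10⁴ m/s.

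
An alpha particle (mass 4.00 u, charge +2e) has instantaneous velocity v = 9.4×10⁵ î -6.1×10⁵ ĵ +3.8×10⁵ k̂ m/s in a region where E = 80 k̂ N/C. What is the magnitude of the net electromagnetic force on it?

|F| ≈ 2.56×10⁻¹⁷ N

Only an electric field acts, so F = qE = (3.204×10⁻¹⁹ C)·(0, 0, 80.0) = (0, 0, 2.56×10⁻¹⁷) N.
|F| = 2.56×10⁻¹⁷ N.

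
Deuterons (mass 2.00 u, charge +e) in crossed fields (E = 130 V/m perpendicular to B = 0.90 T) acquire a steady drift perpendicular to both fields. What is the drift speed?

v_d ≈ 140 m/s

The E×B drift speed is v_d = E/B.
v_d = 130/0.90 = 140 m/s.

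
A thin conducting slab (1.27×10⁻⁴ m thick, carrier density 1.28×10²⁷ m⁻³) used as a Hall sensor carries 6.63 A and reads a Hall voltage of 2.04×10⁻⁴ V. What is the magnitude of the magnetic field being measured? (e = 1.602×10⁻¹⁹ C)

From V_H = IB/(n e t), B = V_H n e t / I.
B = (2.04×10⁻⁴)(1.28×10²⁷)(1.602×10⁻¹⁹)(1.27×10⁻⁴)/6.63 ≈ 0.801 T.

B ≈ 0.801 T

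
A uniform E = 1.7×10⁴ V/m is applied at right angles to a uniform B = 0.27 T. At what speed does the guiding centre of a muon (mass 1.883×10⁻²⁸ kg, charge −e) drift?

The steady drift has the magnetic force balancing the electric force, so v_d = E/B.
v_d = 1.7×10⁴/0.27 = 6.3×10⁴ m/s.

v_d ≈ 6.3×10⁴ m/s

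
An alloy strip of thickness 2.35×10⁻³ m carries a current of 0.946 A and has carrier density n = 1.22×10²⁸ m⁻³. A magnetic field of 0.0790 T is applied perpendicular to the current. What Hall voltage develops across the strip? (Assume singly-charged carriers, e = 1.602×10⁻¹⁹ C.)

V_H = IB/(n e t).
V_H = (0.946)(0.0790)/((1.22×10²⁸)(1.602×10⁻¹⁹)(2.35×10⁻³)) ≈ 1.63×10⁻⁸ V.

V_H ≈ 1.63×10⁻⁸ V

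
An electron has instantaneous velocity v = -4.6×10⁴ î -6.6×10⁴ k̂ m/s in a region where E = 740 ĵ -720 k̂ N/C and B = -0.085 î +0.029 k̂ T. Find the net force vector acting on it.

F ≈ (0, -1.23×10⁻¹⁵, 1.15×10⁻¹⁶) N

v×B = (0, 6940, 0) N/C.
E + v×B = (0, 7680, -720) N/C.
F = q(E + v×B) = (−1.602×10⁻¹⁹ C)·(0, 7680, -720) = (0, -1.23×10⁻¹⁵, 1.15×10⁻¹⁶) N.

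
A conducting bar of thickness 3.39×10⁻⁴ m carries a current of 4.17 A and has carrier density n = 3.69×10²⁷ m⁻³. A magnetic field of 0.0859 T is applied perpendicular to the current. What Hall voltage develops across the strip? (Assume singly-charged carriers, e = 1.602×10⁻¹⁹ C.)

V_H = IB/(n e t).
V_H = (4.17)(0.0859)/((3.69×10²⁷)(1.602×10⁻¹⁹)(3.39×10⁻⁴)) ≈ 1.79×10⁻⁶ V.

V_H ≈ 1.79×10⁻⁶ V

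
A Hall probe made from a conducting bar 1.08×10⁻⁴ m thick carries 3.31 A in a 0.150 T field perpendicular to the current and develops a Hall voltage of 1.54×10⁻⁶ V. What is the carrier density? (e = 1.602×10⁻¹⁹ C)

n ≈ 1.86×10²⁸ m⁻³

From V_H = IB/(n e t), n = IB/(V_H e t).
n = (3.31)(0.150)/((1.54×10⁻⁶)(1.602×10⁻¹⁹)(1.08×10⁻⁴)) ≈ 1.86×10²⁸ m⁻³.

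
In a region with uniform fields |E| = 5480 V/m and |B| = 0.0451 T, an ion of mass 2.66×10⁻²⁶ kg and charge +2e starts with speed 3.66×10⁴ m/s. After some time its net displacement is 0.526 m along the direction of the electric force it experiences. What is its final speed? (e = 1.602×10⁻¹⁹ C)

B does no work; ΔKE = |q|E d.
½mv_f² = ½mv₀² + |q|Ed = ½(2.66×10⁻²⁶)(3.66×10⁴)² + (3.204×10⁻¹⁹)(5480)(0.526) ≈ 1.782×10⁻¹⁷ J + 9.235×10⁻¹⁶ J ≈ 9.414×10⁻¹⁶ J.
v_f = √(2·9.414×10⁻¹⁶/2.66×10⁻²⁶) ≈ 2.66×10⁵ m/s.

v_f ≈ 2.66×10⁵ m/s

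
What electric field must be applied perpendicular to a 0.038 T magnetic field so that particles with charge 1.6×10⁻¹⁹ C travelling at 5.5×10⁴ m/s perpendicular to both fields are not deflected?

E = 2100 V/m

For straight-line motion qE = qvB, so E = vB.
E = 5.5×10⁴ × 0.038 = 2100 V/m.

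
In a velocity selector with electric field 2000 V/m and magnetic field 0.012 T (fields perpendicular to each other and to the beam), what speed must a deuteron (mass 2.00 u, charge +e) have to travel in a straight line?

v = 1.7×10⁵ m/s

Zero net Lorentz force requires |qE| = |q v×B|, i.e. E = vB.
v = E/B = 2000/0.012 = 1.7×10⁵ m/s.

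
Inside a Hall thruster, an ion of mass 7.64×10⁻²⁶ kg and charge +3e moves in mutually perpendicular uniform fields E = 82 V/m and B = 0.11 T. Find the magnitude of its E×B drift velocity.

The steady drift has the magnetic force balancing the electric force, so v_d = E/B.
v_d = 82/0.11 = 750 m/s.

v_d ≈ 750 m/s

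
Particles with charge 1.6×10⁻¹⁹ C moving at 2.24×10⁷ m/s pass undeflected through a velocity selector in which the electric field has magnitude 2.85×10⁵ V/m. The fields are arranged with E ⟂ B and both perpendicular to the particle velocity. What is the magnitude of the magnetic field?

B = 0.0127 T

Balance of forces in the selector: qE = qvB ⇒ B = E/v.
B = 2.85×10⁵/2.24×10⁷ = 0.0127 T.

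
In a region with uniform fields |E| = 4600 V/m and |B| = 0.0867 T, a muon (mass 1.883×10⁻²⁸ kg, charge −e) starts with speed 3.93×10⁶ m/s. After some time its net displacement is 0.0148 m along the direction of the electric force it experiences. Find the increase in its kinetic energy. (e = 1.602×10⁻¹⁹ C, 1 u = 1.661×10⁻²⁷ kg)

ΔKE ≈ 1.09×10⁻¹⁷ J

The magnetic force is always ⟂ v and does no work; only the electric force changes KE.
ΔKE = F_E · d = |q|E d = (1.602×10⁻¹⁹)(4600)(0.0148) ≈ 1.09×10⁻¹⁷ J.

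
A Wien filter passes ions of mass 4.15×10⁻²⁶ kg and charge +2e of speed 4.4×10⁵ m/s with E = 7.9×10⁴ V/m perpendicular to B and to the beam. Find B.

Balance of forces in the selector: qE = qvB ⇒ B = E/v.
B = 7.9×10⁴/4.4×10⁵ = 0.18 T.

B = 0.18 T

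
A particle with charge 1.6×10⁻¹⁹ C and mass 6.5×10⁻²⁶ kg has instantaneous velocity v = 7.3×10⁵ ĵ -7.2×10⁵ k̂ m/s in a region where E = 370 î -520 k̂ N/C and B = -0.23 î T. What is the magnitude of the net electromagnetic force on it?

|F| ≈ 3.77×10⁻¹⁴ N

v×B = (0, 1.66×10⁵, 1.68×10⁵) N/C.
E + v×B = (370, 1.66×10⁵, 1.67×10⁵) N/C.
F = q(E + v×B) = (1.6×10⁻¹⁹ C)·(370, 1.66×10⁵, 1.67×10⁵) = (5.92×10⁻¹⁷, 2.65×10⁻¹⁴, 2.68×10⁻¹⁴) N.
|F| = 3.77×10⁻¹⁴ N.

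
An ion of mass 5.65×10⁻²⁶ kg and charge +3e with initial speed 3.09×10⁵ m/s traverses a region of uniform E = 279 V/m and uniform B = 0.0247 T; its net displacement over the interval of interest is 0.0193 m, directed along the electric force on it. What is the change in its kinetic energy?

ΔKE ≈ 2.59×10⁻¹⁸ J

The magnetic force is always ⟂ v and does no work; only the electric force changes KE.
ΔKE = F_E · d = |q|E d = (4.806×10⁻¹⁹)(279)(0.0193) ≈ 2.59×10⁻¹⁸ J.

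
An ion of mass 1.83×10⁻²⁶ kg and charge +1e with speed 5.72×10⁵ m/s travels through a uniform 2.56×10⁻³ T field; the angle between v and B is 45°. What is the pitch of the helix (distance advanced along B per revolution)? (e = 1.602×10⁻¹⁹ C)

p ≈ 113 m

v∥ = v cosθ = 5.72×10⁵·cos45° ≈ 4.045×10⁵ m/s.
T = 2πm/(|q|B) = 2π(1.83×10⁻²⁶)/((1.602×10⁻¹⁹)(2.56×10⁻³)) ≈ 2.804×10⁻⁴ s.
pitch = v∥ T = (4.045×10⁵)(2.804×10⁻⁴) ≈ 113 m.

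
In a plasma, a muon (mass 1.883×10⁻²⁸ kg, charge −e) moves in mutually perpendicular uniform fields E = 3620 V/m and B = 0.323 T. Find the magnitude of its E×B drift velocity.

The steady drift has the magnetic force balancing the electric force, so v_d = E/B.
v_d = 3620/0.323 = 1.12×10⁴ m/s.

v_d ≈ 1.12×10⁴ m/s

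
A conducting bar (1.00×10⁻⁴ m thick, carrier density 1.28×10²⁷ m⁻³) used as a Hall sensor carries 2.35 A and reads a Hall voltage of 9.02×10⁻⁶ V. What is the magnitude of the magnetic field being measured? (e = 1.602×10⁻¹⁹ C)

B ≈ 0.0787 T

From V_H = IB/(n e t), B = V_H n e t / I.
B = (9.02×10⁻⁶)(1.28×10²⁷)(1.602×10⁻¹⁹)(1.00×10⁻⁴)/2.35 ≈ 0.0787 T.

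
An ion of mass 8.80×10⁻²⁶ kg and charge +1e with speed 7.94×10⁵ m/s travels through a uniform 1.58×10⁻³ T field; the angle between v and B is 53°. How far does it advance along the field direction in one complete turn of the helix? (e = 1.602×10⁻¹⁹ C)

v∥ = v cosθ = 7.94×10⁵·cos53° ≈ 4.778×10⁵ m/s.
T = 2πm/(|q|B) = 2π(8.80×10⁻²⁶)/((1.602×10⁻¹⁹)(1.58×10⁻³)) ≈ 2.184×10⁻³ s.
pitch = v∥ T = (4.778×10⁵)(2.184×10⁻³) ≈ 1040 m.

p ≈ 1040 m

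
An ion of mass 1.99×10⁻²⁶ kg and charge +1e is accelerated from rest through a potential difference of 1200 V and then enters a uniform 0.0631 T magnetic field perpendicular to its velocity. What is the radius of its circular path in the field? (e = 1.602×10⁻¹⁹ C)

r ≈ 0.274 m

Acceleration: |q|V = ½mv² ⇒ v = √(2|q|V/m) = √(2·1.602×10⁻¹⁹·1200/1.99×10⁻²⁶) ≈ 1.390×10⁵ m/s.
In the field: r = mv/(|q|B) = (1.99×10⁻²⁶)(1.390×10⁵)/((1.602×10⁻¹⁹)(0.0631)) ≈ 0.274 m.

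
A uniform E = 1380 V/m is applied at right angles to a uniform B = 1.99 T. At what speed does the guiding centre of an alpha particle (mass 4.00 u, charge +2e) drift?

v_d ≈ 693 m/s

The steady drift has the magnetic force balancing the electric force, so v_d = E/B.
v_d = 1380/1.99 = 693 m/s.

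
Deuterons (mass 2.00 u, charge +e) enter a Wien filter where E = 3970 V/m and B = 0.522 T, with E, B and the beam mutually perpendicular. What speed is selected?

v = 7610 m/s

Zero net Lorentz force requires |qE| = |q v×B|, i.e. E = vB.
v = E/B = 3970/0.522 = 7610 m/s.
The result is independent of the particle's charge and mass.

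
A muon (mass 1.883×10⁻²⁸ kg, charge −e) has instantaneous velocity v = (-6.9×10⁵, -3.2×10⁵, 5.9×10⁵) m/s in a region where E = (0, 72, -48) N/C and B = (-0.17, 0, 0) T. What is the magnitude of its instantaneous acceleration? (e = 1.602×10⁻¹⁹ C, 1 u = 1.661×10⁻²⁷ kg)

|a| ≈ 9.70×10¹³ m/s²

v×B = (0, -1.00×10⁵, -5.44×10⁴) N/C.
E + v×B = (0, -1.00×10⁵, -5.44×10⁴) N/C.
F = q(E + v×B) = (−1.602×10⁻¹⁹ C)·(0, -1.00×10⁵, -5.44×10⁴) = (0, 1.61×10⁻¹⁴, 8.72×10⁻¹⁵) N.
|a| = |F|/m = 1.827×10⁻¹⁴/1.883×10⁻²⁸ ≈ 9.70×10¹³ m/s².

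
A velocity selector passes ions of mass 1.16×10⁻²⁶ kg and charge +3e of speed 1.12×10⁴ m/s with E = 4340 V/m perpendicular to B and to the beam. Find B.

B = 0.388 T

Balance of forces in the selector: qE = qvB ⇒ B = E/v.
B = 4340/1.12×10⁴ = 0.388 T.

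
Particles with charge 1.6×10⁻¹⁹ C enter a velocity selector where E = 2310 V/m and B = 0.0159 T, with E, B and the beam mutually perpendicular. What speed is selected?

For undeflected motion the electric and magnetic forces balance: qE = qvB.
v = E/B = 2310/0.0159 = 1.45×10⁵ m/s.

v = 1.45×10⁵ m/s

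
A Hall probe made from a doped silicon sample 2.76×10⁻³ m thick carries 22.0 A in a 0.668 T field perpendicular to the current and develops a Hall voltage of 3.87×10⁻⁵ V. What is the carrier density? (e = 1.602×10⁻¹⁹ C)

From V_H = IB/(n e t), n = IB/(V_H e t).
n = (22.0)(0.668)/((3.87×10⁻⁵)(1.602×10⁻¹⁹)(2.76×10⁻³)) ≈ 8.59×10²⁶ m⁻³.

n ≈ 8.59×10²⁶ m⁻³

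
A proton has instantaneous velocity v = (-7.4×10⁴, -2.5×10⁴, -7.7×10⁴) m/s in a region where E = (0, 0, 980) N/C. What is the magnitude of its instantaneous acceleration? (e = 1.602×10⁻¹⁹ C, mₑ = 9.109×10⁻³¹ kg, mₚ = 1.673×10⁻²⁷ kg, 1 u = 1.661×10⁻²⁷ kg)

|a| ≈ 9.38×10¹⁰ m/s²

Only an electric field acts, so F = qE = (1.602×10⁻¹⁹ C)·(0, 0, 980) = (0, 0, 1.57×10⁻¹⁶) N.
|a| = |F|/m = 1.570×10⁻¹⁶/1.673×10⁻²⁷ ≈ 9.38×10¹⁰ m/s².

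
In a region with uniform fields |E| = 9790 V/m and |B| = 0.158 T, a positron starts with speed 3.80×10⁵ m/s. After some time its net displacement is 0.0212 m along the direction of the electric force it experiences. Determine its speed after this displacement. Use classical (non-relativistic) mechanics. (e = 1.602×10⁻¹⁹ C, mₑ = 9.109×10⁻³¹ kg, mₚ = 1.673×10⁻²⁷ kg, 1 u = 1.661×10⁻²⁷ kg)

B does no work; ΔKE = |q|E d.
½mv_f² = ½mv₀² + |q|Ed = ½(9.109×10⁻³¹)(3.80×10⁵)² + (1.602×10⁻¹⁹)(9790)(0.0212) ≈ 6.577×10⁻²⁰ J + 3.325×10⁻¹⁷ J ≈ 3.331×10⁻¹⁷ J.
v_f = √(2·3.331×10⁻¹⁷/9.109×10⁻³¹) ≈ 8.55×10⁶ m/s.

v_f ≈ 8.55×10⁶ m/s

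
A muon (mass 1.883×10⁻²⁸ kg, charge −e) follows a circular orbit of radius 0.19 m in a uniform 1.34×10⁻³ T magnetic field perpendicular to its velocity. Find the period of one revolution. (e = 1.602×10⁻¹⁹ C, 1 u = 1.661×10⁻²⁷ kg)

T ≈ 5.51×10⁻⁶ s

The cyclotron period depends only on m, q, B: T = 2πm/(|q|B).
T = 2π(1.883×10⁻²⁸)/((1.602×10⁻¹⁹)(1.34×10⁻³)) ≈ 5.51×10⁻⁶ s.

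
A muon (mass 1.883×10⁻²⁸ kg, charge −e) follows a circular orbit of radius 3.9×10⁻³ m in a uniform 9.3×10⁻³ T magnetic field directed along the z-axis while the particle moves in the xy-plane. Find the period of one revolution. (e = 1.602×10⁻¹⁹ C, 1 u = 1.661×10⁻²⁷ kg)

T ≈ 7.9×10⁻⁷ s

The cyclotron period depends only on m, q, B: T = 2πm/(|q|B).
T = 2π(1.883×10⁻²⁸)/((1.602×10⁻¹⁹)(9.3×10⁻³)) ≈ 7.9×10⁻⁷ s.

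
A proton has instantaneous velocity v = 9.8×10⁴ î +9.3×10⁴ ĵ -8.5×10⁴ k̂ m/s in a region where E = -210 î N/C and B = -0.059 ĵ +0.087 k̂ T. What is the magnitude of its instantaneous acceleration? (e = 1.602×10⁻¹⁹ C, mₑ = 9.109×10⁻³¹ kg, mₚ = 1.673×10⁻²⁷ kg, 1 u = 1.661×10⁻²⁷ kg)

v×B = (3080, -8530, -5780) N/C.
E + v×B = (2870, -8530, -5780) N/C.
F = q(E + v×B) = (1.602×10⁻¹⁹ C)·(2870, -8530, -5780) = (4.59×10⁻¹⁶, -1.37×10⁻¹⁵, -9.26×10⁻¹⁶) N.
|a| = |F|/m = 1.713×10⁻¹⁵/1.673×10⁻²⁷ ≈ 1.02×10¹² m/s².

|a| ≈ 1.02×10¹² m/s²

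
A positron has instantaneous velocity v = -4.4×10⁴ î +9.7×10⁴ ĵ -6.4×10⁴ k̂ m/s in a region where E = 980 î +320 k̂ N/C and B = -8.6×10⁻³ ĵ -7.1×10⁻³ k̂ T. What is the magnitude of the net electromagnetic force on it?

|F| ≈ 1.29×10⁻¹⁶ N

v×B = (-1240, -312, 378) N/C.
E + v×B = (-259, -312, 698) N/C.
F = q(E + v×B) = (1.602×10⁻¹⁹ C)·(-259, -312, 698) = (-4.15×10⁻¹⁷, -5.00×10⁻¹⁷, 1.12×10⁻¹⁶) N.
|F| = 1.29×10⁻¹⁶ N.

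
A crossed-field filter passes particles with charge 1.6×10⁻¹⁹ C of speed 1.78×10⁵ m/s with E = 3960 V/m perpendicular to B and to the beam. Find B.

Balance of forces in the selector: qE = qvB ⇒ B = E/v.
B = 3960/1.78×10⁵ = 0.0222 T.

B = 0.0222 T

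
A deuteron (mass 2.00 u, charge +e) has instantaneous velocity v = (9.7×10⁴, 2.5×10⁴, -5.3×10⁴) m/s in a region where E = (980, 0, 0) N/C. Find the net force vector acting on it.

Only an electric field acts, so F = qE = (1.602×10⁻¹⁹ C)·(980, 0, 0) = (1.57×10⁻¹⁶, 0, 0) N.

F ≈ (1.57×10⁻¹⁶, 0, 0) N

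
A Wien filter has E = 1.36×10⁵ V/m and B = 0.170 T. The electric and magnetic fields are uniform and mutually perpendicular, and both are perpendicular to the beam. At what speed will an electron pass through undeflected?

v = 8.00×10⁵ m/s

Straight-line motion ⇒ electric and magnetic forces cancel, so E = vB.
v = E/B = 1.36×10⁵/0.170 = 8.00×10⁵ m/s.
The result is independent of the particle's charge and mass.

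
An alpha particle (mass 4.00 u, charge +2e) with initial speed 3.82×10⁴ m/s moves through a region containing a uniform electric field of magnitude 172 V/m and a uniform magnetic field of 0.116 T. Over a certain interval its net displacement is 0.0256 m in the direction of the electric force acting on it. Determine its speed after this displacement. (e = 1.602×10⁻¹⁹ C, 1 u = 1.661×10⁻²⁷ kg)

v_f ≈ 4.34×10⁴ m/s

B does no work; ΔKE = |q|E d.
½mv_f² = ½mv₀² + |q|Ed = ½(6.644×10⁻²⁷)(3.82×10⁴)² + (3.204×10⁻¹⁹)(172)(0.0256) ≈ 4.848×10⁻¹⁸ J + 1.411×10⁻¹⁸ J ≈ 6.258×10⁻¹⁸ J.
v_f = √(2·6.258×10⁻¹⁸/6.644×10⁻²⁷) ≈ 4.34×10⁴ m/s.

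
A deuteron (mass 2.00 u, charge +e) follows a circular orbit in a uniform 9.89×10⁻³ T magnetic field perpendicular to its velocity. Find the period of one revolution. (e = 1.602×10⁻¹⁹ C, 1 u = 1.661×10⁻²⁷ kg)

T ≈ 1.32×10⁻⁵ s

The cyclotron period depends only on m, q, B: T = 2πm/(|q|B).
T = 2π(3.322×10⁻²⁷)/((1.602×10⁻¹⁹)(9.89×10⁻³)) ≈ 1.32×10⁻⁵ s.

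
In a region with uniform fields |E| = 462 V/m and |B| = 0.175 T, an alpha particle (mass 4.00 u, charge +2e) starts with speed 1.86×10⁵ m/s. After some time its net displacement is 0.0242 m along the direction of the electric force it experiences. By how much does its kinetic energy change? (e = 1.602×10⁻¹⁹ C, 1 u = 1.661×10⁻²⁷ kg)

ΔKE ≈ 3.58×10⁻¹⁸ J

The magnetic force is always ⟂ v and does no work; only the electric force changes KE.
ΔKE = F_E · d = |q|E d = (3.204×10⁻¹⁹)(462)(0.0242) ≈ 3.58×10⁻¹⁸ J.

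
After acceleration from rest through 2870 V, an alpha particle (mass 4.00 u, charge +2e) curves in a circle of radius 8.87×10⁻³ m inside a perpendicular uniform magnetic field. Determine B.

B ≈ 1.23 T

v = √(2|q|V/m) = √(2·3.204×10⁻¹⁹·2870/6.644×10⁻²⁷) ≈ 5.261×10⁵ m/s.
B = mv/(|q|r) = (6.644×10⁻²⁷)(5.261×10⁵)/((3.204×10⁻¹⁹)(8.87×10⁻³)) ≈ 1.23 T.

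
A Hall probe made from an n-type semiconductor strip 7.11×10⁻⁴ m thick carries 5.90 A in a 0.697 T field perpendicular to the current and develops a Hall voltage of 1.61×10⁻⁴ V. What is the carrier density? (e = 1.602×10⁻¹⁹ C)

n ≈ 2.24×10²⁶ m⁻³

From V_H = IB/(n e t), n = IB/(V_H e t).
n = (5.90)(0.697)/((1.61×10⁻⁴)(1.602×10⁻¹⁹)(7.11×10⁻⁴)) ≈ 2.24×10²⁶ m⁻³.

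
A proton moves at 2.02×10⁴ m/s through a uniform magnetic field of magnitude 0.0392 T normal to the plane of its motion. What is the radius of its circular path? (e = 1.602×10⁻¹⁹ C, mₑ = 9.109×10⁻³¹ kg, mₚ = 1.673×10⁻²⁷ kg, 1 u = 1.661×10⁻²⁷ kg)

The magnetic force provides the centripetal force: |q|vB = mv²/r.
r = mv/(|q|B) = (1.673×10⁻²⁷)(2.02×10⁴)/((1.602×10⁻¹⁹)(0.0392)) ≈ 5.38×10⁻³ m.

r ≈ 5.38×10⁻³ m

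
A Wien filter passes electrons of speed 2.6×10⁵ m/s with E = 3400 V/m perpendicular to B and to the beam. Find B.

Balance of forces in the selector: qE = qvB ⇒ B = E/v.
B = 3400/2.6×10⁵ = 0.013 T.

B = 0.013 T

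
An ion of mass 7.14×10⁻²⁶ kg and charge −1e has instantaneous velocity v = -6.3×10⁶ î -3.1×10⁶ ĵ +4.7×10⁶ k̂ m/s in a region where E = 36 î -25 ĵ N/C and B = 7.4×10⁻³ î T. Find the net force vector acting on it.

F ≈ (-5.77×10⁻¹⁸, -5.57×10⁻¹⁵, -3.67×10⁻¹⁵) N

v×B = (0, 3.48×10⁴, 2.29×10⁴) N/C.
E + v×B = (36.0, 3.48×10⁴, 2.29×10⁴) N/C.
F = q(E + v×B) = (−1.602×10⁻¹⁹ C)·(36.0, 3.48×10⁴, 2.29×10⁴) = (-5.77×10⁻¹⁸, -5.57×10⁻¹⁵, -3.67×10⁻¹⁵) N.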